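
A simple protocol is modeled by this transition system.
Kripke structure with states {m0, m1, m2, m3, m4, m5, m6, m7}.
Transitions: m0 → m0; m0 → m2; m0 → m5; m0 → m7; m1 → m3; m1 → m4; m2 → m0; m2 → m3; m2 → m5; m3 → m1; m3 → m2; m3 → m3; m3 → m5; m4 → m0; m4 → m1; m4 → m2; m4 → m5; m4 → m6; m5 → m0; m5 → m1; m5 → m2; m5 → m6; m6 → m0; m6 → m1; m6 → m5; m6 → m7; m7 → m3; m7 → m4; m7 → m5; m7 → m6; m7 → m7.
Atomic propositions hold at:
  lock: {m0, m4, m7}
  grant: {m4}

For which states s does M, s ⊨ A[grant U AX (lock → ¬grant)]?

Sat(¬grant) = {m0, m1, m2, m3, m5, m6, m7}
Sat(lock → ¬grant) = {m0, m1, m2, m3, m5, m6, m7}
Sat(AX (lock → ¬grant)) = {s : every successor in {m0, m1, m2, m3, m5, m6, m7}} = {m0, m2, m3, m4, m5, m6}
A[grant U AX (lock → ¬grant)]: least fixpoint, start Z0 = Sat(AX (lock → ¬grant)) = {m0, m2, m3, m4, m5, m6}, add states in Sat(grant) with every successor in Z. Already a fixed point.
Sat(A[grant U AX (lock → ¬grant)]) = {m0, m2, m3, m4, m5, m6}

{m0, m2, m3, m4, m5, m6}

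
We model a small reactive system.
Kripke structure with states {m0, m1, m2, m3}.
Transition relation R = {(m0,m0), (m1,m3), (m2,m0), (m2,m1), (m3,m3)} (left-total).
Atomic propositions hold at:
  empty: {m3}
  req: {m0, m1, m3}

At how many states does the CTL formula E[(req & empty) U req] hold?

Sat(req & empty) = {m3}
E[(req & empty) U req]: least fixpoint, start Z0 = Sat(req) = {m0, m1, m3}, add states in Sat(req & empty) with some successor in Z. Already a fixed point.
Sat(E[(req & empty) U req]) = {m0, m1, m3}
|Sat(E[(req & empty) U req])| = |{m0, m1, m3}| = 3.

3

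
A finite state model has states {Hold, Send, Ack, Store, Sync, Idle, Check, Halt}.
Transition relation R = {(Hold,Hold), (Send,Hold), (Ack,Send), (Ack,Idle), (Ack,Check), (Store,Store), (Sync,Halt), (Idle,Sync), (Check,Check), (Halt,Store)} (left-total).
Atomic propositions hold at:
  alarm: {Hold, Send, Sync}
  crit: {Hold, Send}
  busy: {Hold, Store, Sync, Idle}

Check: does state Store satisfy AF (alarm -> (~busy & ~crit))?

Sat(~busy) = {Send, Ack, Check, Halt}
Sat(~crit) = {Ack, Store, Sync, Idle, Check, Halt}
Sat(~busy & ~crit) = {Ack, Check, Halt}
Sat(alarm -> (~busy & ~crit)) = {Ack, Store, Idle, Check, Halt}
AF (alarm -> (~busy & ~crit)): least fixpoint, start Z0 = {Ack, Store, Idle, Check, Halt}, add states with every successor in Z. Z1 = {Ack, Store, Sync, Idle, Check, Halt}; fixed.
Sat(AF (alarm -> (~busy & ~crit))) = {Ack, Store, Sync, Idle, Check, Halt}
Store ∈ Sat(AF (alarm -> (~busy & ~crit))) = {Ack, Store, Sync, Idle, Check, Halt}, so the formula holds at Store.

Yes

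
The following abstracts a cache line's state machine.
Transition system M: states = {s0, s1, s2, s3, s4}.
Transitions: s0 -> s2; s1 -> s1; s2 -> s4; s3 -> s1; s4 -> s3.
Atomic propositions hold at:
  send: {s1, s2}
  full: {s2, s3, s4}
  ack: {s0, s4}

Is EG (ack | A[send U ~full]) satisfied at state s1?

Sat(~full) = {s0, s1}
A[send U ~full]: least fixpoint, start Z0 = Sat(~full) = {s0, s1}, add states in Sat(send) with every successor in Z. Already a fixed point.
Sat(A[send U ~full]) = {s0, s1}
Sat(ack | A[send U ~full]) = {s0, s1, s4}
EG (ack | A[send U ~full]): greatest fixpoint, start Z0 = {s0, s1, s4}, keep only states in Sat with some successor in Z. Z1 = {s1}; fixed.
Sat(EG (ack | A[send U ~full])) = {s1}
s1 ∈ Sat(EG (ack | A[send U ~full])) = {s1}, so the formula holds at s1.

Yes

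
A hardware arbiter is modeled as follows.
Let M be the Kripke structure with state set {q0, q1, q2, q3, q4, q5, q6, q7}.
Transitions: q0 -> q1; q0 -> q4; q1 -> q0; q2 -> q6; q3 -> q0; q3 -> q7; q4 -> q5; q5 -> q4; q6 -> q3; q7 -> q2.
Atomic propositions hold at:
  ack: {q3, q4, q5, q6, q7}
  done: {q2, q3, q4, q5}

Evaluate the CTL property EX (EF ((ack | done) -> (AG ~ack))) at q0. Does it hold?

Yes

Sat(ack | done) = {q2, q3, q4, q5, q6, q7}
Sat(~ack) = {q0, q1, q2}
AG ~ack: greatest fixpoint, start Z0 = {q0, q1, q2}, keep only states in Sat with every successor in Z. Z1 = {q1}; Z2 = ∅; fixed.
Sat(AG ~ack) = ∅
Sat((ack | done) -> (AG ~ack)) = {q0, q1}
EF ((ack | done) -> (AG ~ack)): least fixpoint, start Z0 = {q0, q1}, add states with some successor in Z. Z1 = {q0, q1, q3}; Z2 = {q0, q1, q3, q6}; Z3 = {q0, q1, q2, q3, q6}; Z4 = {q0, q1, q2, q3, q6, q7}; fixed.
Sat(EF ((ack | done) -> (AG ~ack))) = {q0, q1, q2, q3, q6, q7}
Sat(EX (EF ((ack | done) -> (AG ~ack)))) = {s : some successor in {q0, q1, q2, q3, q6, q7}} = {q0, q1, q2, q3, q6, q7}
q0 ∈ Sat(EX (EF ((ack | done) -> (AG ~ack)))) = {q0, q1, q2, q3, q6, q7}, so the formula holds at q0.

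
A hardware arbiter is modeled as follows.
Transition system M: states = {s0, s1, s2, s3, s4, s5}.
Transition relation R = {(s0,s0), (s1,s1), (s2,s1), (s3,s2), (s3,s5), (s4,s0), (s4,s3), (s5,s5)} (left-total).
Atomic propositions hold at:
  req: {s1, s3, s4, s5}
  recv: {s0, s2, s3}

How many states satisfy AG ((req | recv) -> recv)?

1

Sat(req | recv) = {s0, s1, s2, s3, s4, s5}
Sat((req | recv) -> recv) = {s0, s2, s3}
AG ((req | recv) -> recv): greatest fixpoint, start Z0 = {s0, s2, s3}, keep only states in Sat with every successor in Z. Z1 = {s0}; fixed.
Sat(AG ((req | recv) -> recv)) = {s0}
|Sat(AG ((req | recv) -> recv))| = |{s0}| = 1.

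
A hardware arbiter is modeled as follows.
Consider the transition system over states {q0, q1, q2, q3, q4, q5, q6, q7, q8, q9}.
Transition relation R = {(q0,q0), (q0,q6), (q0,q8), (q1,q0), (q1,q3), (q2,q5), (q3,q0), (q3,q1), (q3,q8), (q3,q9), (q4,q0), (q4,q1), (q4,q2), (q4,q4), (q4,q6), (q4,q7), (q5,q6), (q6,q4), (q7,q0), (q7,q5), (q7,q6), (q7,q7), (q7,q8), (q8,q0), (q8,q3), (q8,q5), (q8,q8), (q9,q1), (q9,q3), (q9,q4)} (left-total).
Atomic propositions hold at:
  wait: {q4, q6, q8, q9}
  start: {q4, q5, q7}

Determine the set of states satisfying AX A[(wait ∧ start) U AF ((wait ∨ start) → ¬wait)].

Sat(wait ∧ start) = {q4}
Sat(wait ∨ start) = {q4, q5, q6, q7, q8, q9}
Sat(¬wait) = {q0, q1, q2, q3, q5, q7}
Sat((wait ∨ start) → ¬wait) = {q0, q1, q2, q3, q5, q7}
AF ((wait ∨ start) → ¬wait): least fixpoint, start Z0 = {q0, q1, q2, q3, q5, q7}, add states with every successor in Z. Already a fixed point.
Sat(AF ((wait ∨ start) → ¬wait)) = {q0, q1, q2, q3, q5, q7}
A[(wait ∧ start) U AF ((wait ∨ start) → ¬wait)]: least fixpoint, start Z0 = Sat(AF ((wait ∨ start) → ¬wait)) = {q0, q1, q2, q3, q5, q7}, add states in Sat(wait ∧ start) with every successor in Z. Already a fixed point.
Sat(A[(wait ∧ start) U AF ((wait ∨ start) → ¬wait)]) = {q0, q1, q2, q3, q5, q7}
Sat(AX A[(wait ∧ start) U AF ((wait ∨ start) → ¬wait)]) = {s : every successor in {q0, q1, q2, q3, q5, q7}} = {q1, q2}

{q1, q2}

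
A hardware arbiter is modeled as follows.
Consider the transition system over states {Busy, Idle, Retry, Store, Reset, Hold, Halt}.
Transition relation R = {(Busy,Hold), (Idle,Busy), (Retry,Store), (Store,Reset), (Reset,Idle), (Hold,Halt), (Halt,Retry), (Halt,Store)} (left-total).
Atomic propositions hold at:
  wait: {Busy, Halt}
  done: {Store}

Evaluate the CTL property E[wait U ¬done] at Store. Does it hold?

Sat(¬done) = {Busy, Idle, Retry, Reset, Hold, Halt}
E[wait U ¬done]: least fixpoint, start Z0 = Sat(¬done) = {Busy, Idle, Retry, Reset, Hold, Halt}, add states in Sat(wait) with some successor in Z. Already a fixed point.
Sat(E[wait U ¬done]) = {Busy, Idle, Retry, Reset, Hold, Halt}
Store ∉ Sat(E[wait U ¬done]) = {Busy, Idle, Retry, Reset, Hold, Halt}, so the formula does not hold at Store.

No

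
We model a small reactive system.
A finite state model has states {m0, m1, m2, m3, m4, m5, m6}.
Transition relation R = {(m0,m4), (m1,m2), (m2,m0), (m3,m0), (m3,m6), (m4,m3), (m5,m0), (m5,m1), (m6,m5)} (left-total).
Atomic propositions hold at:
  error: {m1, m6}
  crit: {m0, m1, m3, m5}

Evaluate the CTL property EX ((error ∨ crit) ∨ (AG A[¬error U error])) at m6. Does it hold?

Yes

Sat(error ∨ crit) = {m0, m1, m3, m5, m6}
Sat(¬error) = {m0, m2, m3, m4, m5}
A[¬error U error]: least fixpoint, start Z0 = Sat(error) = {m1, m6}, add states in Sat(¬error) with every successor in Z. Already a fixed point.
Sat(A[¬error U error]) = {m1, m6}
AG A[¬error U error]: greatest fixpoint, start Z0 = {m1, m6}, keep only states in Sat with every successor in Z. Z1 = ∅; fixed.
Sat(AG A[¬error U error]) = ∅
Sat((error ∨ crit) ∨ (AG A[¬error U error])) = {m0, m1, m3, m5, m6}
Sat(EX ((error ∨ crit) ∨ (AG A[¬error U error]))) = {s : some successor in {m0, m1, m3, m5, m6}} = {m2, m3, m4, m5, m6}
m6 ∈ Sat(EX ((error ∨ crit) ∨ (AG A[¬error U error]))) = {m2, m3, m4, m5, m6}, so the formula holds at m6.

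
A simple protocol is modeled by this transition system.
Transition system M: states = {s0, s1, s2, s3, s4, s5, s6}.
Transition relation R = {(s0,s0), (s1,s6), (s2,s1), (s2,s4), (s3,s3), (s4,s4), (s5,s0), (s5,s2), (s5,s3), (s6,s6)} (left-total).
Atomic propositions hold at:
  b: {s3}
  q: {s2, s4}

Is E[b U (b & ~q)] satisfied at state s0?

Sat(~q) = {s0, s1, s3, s5, s6}
Sat(b & ~q) = {s3}
E[b U (b & ~q)]: least fixpoint, start Z0 = Sat((b & ~q)) = {s3}, add states in Sat(b) with some successor in Z. Already a fixed point.
Sat(E[b U (b & ~q)]) = {s3}
s0 ∉ Sat(E[b U (b & ~q)]) = {s3}, so the formula does not hold at s0.

No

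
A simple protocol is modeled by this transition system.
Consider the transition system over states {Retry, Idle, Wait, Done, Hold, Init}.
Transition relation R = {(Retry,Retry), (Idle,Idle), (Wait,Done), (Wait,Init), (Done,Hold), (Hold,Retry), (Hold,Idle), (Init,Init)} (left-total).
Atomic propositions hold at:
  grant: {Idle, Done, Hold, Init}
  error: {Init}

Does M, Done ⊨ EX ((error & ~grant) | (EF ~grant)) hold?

Yes

Sat(~grant) = {Retry, Wait}
Sat(error & ~grant) = ∅
EF ~grant: least fixpoint, start Z0 = {Retry, Wait}, add states with some successor in Z. Z1 = {Retry, Wait, Hold}; Z2 = {Retry, Wait, Done, Hold}; fixed.
Sat(EF ~grant) = {Retry, Wait, Done, Hold}
Sat((error & ~grant) | (EF ~grant)) = {Retry, Wait, Done, Hold}
Sat(EX ((error & ~grant) | (EF ~grant))) = {s : some successor in {Retry, Wait, Done, Hold}} = {Retry, Wait, Done, Hold}
Done ∈ Sat(EX ((error & ~grant) | (EF ~grant))) = {Retry, Wait, Done, Hold}, so the formula holds at Done.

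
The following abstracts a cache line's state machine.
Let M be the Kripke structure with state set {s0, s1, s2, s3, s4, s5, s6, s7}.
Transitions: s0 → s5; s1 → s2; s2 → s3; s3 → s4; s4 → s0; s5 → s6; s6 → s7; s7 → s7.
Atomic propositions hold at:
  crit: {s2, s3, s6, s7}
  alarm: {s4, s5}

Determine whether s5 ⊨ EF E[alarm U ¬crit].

Sat(¬crit) = {s0, s1, s4, s5}
E[alarm U ¬crit]: least fixpoint, start Z0 = Sat(¬crit) = {s0, s1, s4, s5}, add states in Sat(alarm) with some successor in Z. Already a fixed point.
Sat(E[alarm U ¬crit]) = {s0, s1, s4, s5}
EF E[alarm U ¬crit]: least fixpoint, start Z0 = {s0, s1, s4, s5}, add states with some successor in Z. Z1 = {s0, s1, s3, s4, s5}; Z2 = {s0, s1, s2, s3, s4, s5}; fixed.
Sat(EF E[alarm U ¬crit]) = {s0, s1, s2, s3, s4, s5}
s5 ∈ Sat(EF E[alarm U ¬crit]) = {s0, s1, s2, s3, s4, s5}, so the formula holds at s5.

Yes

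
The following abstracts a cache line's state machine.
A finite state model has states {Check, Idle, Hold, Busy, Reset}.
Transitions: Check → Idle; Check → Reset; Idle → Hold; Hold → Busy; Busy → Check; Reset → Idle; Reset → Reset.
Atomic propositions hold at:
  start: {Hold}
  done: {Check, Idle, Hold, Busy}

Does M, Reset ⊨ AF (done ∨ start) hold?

Sat(done ∨ start) = {Check, Idle, Hold, Busy}
AF (done ∨ start): least fixpoint, start Z0 = {Check, Idle, Hold, Busy}, add states with every successor in Z. Already a fixed point.
Sat(AF (done ∨ start)) = {Check, Idle, Hold, Busy}
Reset ∉ Sat(AF (done ∨ start)) = {Check, Idle, Hold, Busy}, so the formula does not hold at Reset.

No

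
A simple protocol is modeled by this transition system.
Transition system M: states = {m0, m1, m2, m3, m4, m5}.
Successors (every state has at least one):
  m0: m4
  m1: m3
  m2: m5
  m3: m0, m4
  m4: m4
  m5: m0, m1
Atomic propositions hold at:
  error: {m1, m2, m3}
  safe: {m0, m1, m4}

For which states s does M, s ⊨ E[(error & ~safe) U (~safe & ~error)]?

Sat(~safe) = {m2, m3, m5}
Sat(error & ~safe) = {m2, m3}
Sat(~error) = {m0, m4, m5}
Sat(~safe & ~error) = {m5}
E[(error & ~safe) U (~safe & ~error)]: least fixpoint, start Z0 = Sat((~safe & ~error)) = {m5}, add states in Sat(error & ~safe) with some successor in Z. Z1 = {m2, m5}; fixed.
Sat(E[(error & ~safe) U (~safe & ~error)]) = {m2, m5}

{m2, m5}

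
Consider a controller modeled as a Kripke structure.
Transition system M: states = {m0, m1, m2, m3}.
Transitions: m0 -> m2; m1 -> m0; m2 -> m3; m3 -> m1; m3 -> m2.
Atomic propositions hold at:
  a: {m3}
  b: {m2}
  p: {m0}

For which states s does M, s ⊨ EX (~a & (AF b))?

{m0, m1, m3}

Sat(~a) = {m0, m1, m2}
AF b: least fixpoint, start Z0 = {m2}, add states with every successor in Z. Z1 = {m0, m2}; Z2 = {m0, m1, m2}; Z3 = {m0, m1, m2, m3}; fixed.
Sat(AF b) = {m0, m1, m2, m3}
Sat(~a & (AF b)) = {m0, m1, m2}
Sat(EX (~a & (AF b))) = {s : some successor in {m0, m1, m2}} = {m0, m1, m3}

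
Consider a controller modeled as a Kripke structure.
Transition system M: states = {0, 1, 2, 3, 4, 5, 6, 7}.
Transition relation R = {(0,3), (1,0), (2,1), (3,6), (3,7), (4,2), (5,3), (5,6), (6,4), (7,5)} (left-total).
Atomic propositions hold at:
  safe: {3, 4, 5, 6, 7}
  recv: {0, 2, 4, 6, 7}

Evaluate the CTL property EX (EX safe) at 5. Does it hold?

Yes

Sat(EX safe) = {s : some successor in {3, 4, 5, 6, 7}} = {0, 3, 5, 6, 7}
Sat(EX (EX safe)) = {s : some successor in {0, 3, 5, 6, 7}} = {0, 1, 3, 5, 7}
5 ∈ Sat(EX (EX safe)) = {0, 1, 3, 5, 7}, so the formula holds at 5.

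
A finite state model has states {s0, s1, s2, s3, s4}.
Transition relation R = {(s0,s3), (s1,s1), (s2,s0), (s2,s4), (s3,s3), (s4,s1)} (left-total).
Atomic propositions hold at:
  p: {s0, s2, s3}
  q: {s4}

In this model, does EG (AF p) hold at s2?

Yes

AF p: least fixpoint, start Z0 = {s0, s2, s3}, add states with every successor in Z. Already a fixed point.
Sat(AF p) = {s0, s2, s3}
EG (AF p): greatest fixpoint, start Z0 = {s0, s2, s3}, keep only states in Sat with some successor in Z. Already a fixed point.
Sat(EG (AF p)) = {s0, s2, s3}
s2 ∈ Sat(EG (AF p)) = {s0, s2, s3}, so the formula holds at s2.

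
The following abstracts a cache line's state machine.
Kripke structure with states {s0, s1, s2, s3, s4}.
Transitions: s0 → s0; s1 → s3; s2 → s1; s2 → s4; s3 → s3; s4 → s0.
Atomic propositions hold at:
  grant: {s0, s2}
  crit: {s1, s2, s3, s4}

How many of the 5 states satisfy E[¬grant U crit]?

4

Sat(¬grant) = {s1, s3, s4}
E[¬grant U crit]: least fixpoint, start Z0 = Sat(crit) = {s1, s2, s3, s4}, add states in Sat(¬grant) with some successor in Z. Already a fixed point.
Sat(E[¬grant U crit]) = {s1, s2, s3, s4}
|Sat(E[¬grant U crit])| = |{s1, s2, s3, s4}| = 4.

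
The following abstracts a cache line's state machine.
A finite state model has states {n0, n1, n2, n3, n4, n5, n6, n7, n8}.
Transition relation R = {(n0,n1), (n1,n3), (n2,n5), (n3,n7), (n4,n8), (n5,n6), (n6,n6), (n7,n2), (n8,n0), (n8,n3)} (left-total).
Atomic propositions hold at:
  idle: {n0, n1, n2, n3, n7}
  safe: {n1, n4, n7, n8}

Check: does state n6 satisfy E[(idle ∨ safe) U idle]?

No

Sat(idle ∨ safe) = {n0, n1, n2, n3, n4, n7, n8}
E[(idle ∨ safe) U idle]: least fixpoint, start Z0 = Sat(idle) = {n0, n1, n2, n3, n7}, add states in Sat(idle ∨ safe) with some successor in Z. Z1 = {n0, n1, n2, n3, n7, n8}; Z2 = {n0, n1, n2, n3, n4, n7, n8}; fixed.
Sat(E[(idle ∨ safe) U idle]) = {n0, n1, n2, n3, n4, n7, n8}
n6 ∉ Sat(E[(idle ∨ safe) U idle]) = {n0, n1, n2, n3, n4, n7, n8}, so the formula does not hold at n6.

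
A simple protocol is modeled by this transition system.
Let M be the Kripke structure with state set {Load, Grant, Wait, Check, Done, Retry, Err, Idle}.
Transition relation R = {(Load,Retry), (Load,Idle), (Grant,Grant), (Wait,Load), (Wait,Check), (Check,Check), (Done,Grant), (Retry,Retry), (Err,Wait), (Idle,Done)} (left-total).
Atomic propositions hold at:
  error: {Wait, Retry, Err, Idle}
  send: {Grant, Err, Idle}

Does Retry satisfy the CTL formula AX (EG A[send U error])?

Yes

A[send U error]: least fixpoint, start Z0 = Sat(error) = {Wait, Retry, Err, Idle}, add states in Sat(send) with every successor in Z. Already a fixed point.
Sat(A[send U error]) = {Wait, Retry, Err, Idle}
EG A[send U error]: greatest fixpoint, start Z0 = {Wait, Retry, Err, Idle}, keep only states in Sat with some successor in Z. Z1 = {Retry, Err}; Z2 = {Retry}; fixed.
Sat(EG A[send U error]) = {Retry}
Sat(AX (EG A[send U error])) = {s : every successor in {Retry}} = {Retry}
Retry ∈ Sat(AX (EG A[send U error])) = {Retry}, so the formula holds at Retry.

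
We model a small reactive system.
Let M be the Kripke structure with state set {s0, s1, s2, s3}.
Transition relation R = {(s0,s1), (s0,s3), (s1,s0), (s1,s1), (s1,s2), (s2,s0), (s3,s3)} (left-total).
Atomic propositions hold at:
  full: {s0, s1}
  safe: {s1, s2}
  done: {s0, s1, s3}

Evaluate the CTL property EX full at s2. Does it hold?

Sat(EX full) = {s : some successor in {s0, s1}} = {s0, s1, s2}
s2 ∈ Sat(EX full) = {s0, s1, s2}, so the formula holds at s2.

Yes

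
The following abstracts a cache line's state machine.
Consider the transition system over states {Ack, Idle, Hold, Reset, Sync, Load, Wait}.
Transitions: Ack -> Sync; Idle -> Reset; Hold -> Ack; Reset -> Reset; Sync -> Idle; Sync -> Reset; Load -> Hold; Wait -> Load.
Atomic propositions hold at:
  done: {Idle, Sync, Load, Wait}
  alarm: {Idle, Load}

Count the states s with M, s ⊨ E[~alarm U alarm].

Sat(~alarm) = {Ack, Hold, Reset, Sync, Wait}
E[~alarm U alarm]: least fixpoint, start Z0 = Sat(alarm) = {Idle, Load}, add states in Sat(~alarm) with some successor in Z. Z1 = {Idle, Sync, Load, Wait}; Z2 = {Ack, Idle, Sync, Load, Wait}; Z3 = {Ack, Idle, Hold, Sync, Load, Wait}; fixed.
Sat(E[~alarm U alarm]) = {Ack, Idle, Hold, Sync, Load, Wait}
|Sat(E[~alarm U alarm])| = |{Ack, Idle, Hold, Sync, Load, Wait}| = 6.

6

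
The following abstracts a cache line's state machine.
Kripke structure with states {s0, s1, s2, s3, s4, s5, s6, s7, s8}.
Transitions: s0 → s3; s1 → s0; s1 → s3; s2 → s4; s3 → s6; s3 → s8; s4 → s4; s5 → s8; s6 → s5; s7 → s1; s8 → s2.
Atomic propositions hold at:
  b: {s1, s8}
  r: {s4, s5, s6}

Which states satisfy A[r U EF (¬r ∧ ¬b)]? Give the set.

{s0, s1, s2, s3, s5, s6, s7, s8}

Sat(¬r) = {s0, s1, s2, s3, s7, s8}
Sat(¬b) = {s0, s2, s3, s4, s5, s6, s7}
Sat(¬r ∧ ¬b) = {s0, s2, s3, s7}
EF (¬r ∧ ¬b): least fixpoint, start Z0 = {s0, s2, s3, s7}, add states with some successor in Z. Z1 = {s0, s1, s2, s3, s7, s8}; Z2 = {s0, s1, s2, s3, s5, s7, s8}; Z3 = {s0, s1, s2, s3, s5, s6, s7, s8}; fixed.
Sat(EF (¬r ∧ ¬b)) = {s0, s1, s2, s3, s5, s6, s7, s8}
A[r U EF (¬r ∧ ¬b)]: least fixpoint, start Z0 = Sat(EF (¬r ∧ ¬b)) = {s0, s1, s2, s3, s5, s6, s7, s8}, add states in Sat(r) with every successor in Z. Already a fixed point.
Sat(A[r U EF (¬r ∧ ¬b)]) = {s0, s1, s2, s3, s5, s6, s7, s8}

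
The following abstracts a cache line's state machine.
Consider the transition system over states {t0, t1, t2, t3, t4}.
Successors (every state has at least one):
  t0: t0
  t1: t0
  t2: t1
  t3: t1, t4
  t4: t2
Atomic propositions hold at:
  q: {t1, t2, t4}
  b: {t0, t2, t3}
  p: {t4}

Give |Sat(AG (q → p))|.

Sat(q → p) = {t0, t3, t4}
AG (q → p): greatest fixpoint, start Z0 = {t0, t3, t4}, keep only states in Sat with every successor in Z. Z1 = {t0}; fixed.
Sat(AG (q → p)) = {t0}
|Sat(AG (q → p))| = |{t0}| = 1.

1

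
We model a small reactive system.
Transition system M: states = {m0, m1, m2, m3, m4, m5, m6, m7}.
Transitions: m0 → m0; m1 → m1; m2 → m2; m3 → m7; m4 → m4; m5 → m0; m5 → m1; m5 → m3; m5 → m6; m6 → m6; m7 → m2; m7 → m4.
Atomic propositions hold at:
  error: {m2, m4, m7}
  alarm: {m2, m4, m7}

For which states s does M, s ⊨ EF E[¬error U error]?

{m2, m3, m4, m5, m7}

Sat(¬error) = {m0, m1, m3, m5, m6}
E[¬error U error]: least fixpoint, start Z0 = Sat(error) = {m2, m4, m7}, add states in Sat(¬error) with some successor in Z. Z1 = {m2, m3, m4, m7}; Z2 = {m2, m3, m4, m5, m7}; fixed.
Sat(E[¬error U error]) = {m2, m3, m4, m5, m7}
EF E[¬error U error]: least fixpoint, start Z0 = {m2, m3, m4, m5, m7}, add states with some successor in Z. Already a fixed point.
Sat(EF E[¬error U error]) = {m2, m3, m4, m5, m7}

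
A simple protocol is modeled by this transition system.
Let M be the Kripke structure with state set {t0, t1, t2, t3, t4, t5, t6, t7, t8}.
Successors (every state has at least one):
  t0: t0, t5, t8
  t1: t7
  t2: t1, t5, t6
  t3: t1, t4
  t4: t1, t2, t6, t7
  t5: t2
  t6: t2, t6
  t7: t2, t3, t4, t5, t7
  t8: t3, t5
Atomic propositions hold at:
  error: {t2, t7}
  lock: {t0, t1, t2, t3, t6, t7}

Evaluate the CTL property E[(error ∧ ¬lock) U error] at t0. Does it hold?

No

Sat(¬lock) = {t4, t5, t8}
Sat(error ∧ ¬lock) = ∅
E[(error ∧ ¬lock) U error]: least fixpoint, start Z0 = Sat(error) = {t2, t7}, add states in Sat(error ∧ ¬lock) with some successor in Z. Already a fixed point.
Sat(E[(error ∧ ¬lock) U error]) = {t2, t7}
t0 ∉ Sat(E[(error ∧ ¬lock) U error]) = {t2, t7}, so the formula does not hold at t0.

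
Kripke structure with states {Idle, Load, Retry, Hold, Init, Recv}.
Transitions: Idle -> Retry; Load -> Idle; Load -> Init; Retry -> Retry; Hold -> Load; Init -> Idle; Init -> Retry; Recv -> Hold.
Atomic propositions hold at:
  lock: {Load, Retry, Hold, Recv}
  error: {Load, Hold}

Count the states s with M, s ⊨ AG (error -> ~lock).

3

Sat(~lock) = {Idle, Init}
Sat(error -> ~lock) = {Idle, Retry, Init, Recv}
AG (error -> ~lock): greatest fixpoint, start Z0 = {Idle, Retry, Init, Recv}, keep only states in Sat with every successor in Z. Z1 = {Idle, Retry, Init}; fixed.
Sat(AG (error -> ~lock)) = {Idle, Retry, Init}
|Sat(AG (error -> ~lock))| = |{Idle, Retry, Init}| = 3.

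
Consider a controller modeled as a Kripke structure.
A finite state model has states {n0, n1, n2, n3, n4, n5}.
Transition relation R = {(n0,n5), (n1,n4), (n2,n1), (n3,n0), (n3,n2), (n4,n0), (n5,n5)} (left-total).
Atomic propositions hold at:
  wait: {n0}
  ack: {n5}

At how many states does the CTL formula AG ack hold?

1

AG ack: greatest fixpoint, start Z0 = {n5}, keep only states in Sat with every successor in Z. Already a fixed point.
Sat(AG ack) = {n5}
|Sat(AG ack)| = |{n5}| = 1.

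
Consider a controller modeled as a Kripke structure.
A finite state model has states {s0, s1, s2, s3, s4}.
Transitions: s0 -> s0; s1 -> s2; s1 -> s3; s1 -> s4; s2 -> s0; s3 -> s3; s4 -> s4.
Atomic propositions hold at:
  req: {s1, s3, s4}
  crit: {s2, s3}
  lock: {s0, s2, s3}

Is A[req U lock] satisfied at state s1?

A[req U lock]: least fixpoint, start Z0 = Sat(lock) = {s0, s2, s3}, add states in Sat(req) with every successor in Z. Already a fixed point.
Sat(A[req U lock]) = {s0, s2, s3}
s1 ∉ Sat(A[req U lock]) = {s0, s2, s3}, so the formula does not hold at s1.

No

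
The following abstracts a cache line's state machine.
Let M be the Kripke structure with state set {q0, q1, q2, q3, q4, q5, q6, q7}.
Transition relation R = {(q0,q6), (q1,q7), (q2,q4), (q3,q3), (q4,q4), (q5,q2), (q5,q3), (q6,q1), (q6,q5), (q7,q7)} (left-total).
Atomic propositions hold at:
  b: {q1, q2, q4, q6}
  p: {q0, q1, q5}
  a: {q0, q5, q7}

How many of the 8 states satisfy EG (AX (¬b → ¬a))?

Sat(¬b) = {q0, q3, q5, q7}
Sat(¬a) = {q1, q2, q3, q4, q6}
Sat(¬b → ¬a) = {q1, q2, q3, q4, q6}
Sat(AX (¬b → ¬a)) = {s : every successor in {q1, q2, q3, q4, q6}} = {q0, q2, q3, q4, q5}
EG (AX (¬b → ¬a)): greatest fixpoint, start Z0 = {q0, q2, q3, q4, q5}, keep only states in Sat with some successor in Z. Z1 = {q2, q3, q4, q5}; fixed.
Sat(EG (AX (¬b → ¬a))) = {q2, q3, q4, q5}
|Sat(EG (AX (¬b → ¬a)))| = |{q2, q3, q4, q5}| = 4.

4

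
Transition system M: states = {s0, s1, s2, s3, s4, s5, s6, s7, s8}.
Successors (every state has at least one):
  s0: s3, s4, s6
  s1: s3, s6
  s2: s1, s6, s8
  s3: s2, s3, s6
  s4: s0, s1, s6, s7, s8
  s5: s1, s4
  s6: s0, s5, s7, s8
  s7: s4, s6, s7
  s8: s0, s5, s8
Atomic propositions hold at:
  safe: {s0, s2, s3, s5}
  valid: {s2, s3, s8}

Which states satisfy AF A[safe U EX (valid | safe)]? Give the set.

Sat(valid | safe) = {s0, s2, s3, s5, s8}
Sat(EX (valid | safe)) = {s : some successor in {s0, s2, s3, s5, s8}} = {s0, s1, s2, s3, s4, s6, s8}
A[safe U EX (valid | safe)]: least fixpoint, start Z0 = Sat(EX (valid | safe)) = {s0, s1, s2, s3, s4, s6, s8}, add states in Sat(safe) with every successor in Z. Z1 = {s0, s1, s2, s3, s4, s5, s6, s8}; fixed.
Sat(A[safe U EX (valid | safe)]) = {s0, s1, s2, s3, s4, s5, s6, s8}
AF A[safe U EX (valid | safe)]: least fixpoint, start Z0 = {s0, s1, s2, s3, s4, s5, s6, s8}, add states with every successor in Z. Already a fixed point.
Sat(AF A[safe U EX (valid | safe)]) = {s0, s1, s2, s3, s4, s5, s6, s8}

{s0, s1, s2, s3, s4, s5, s6, s8}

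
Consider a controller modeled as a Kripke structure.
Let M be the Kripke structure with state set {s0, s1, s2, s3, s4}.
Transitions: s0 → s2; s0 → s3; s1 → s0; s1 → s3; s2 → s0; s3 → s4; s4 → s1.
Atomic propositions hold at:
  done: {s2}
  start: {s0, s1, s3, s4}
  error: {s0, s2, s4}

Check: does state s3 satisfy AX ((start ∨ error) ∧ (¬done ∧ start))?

Sat(start ∨ error) = {s0, s1, s2, s3, s4}
Sat(¬done) = {s0, s1, s3, s4}
Sat(¬done ∧ start) = {s0, s1, s3, s4}
Sat((start ∨ error) ∧ (¬done ∧ start)) = {s0, s1, s3, s4}
Sat(AX ((start ∨ error) ∧ (¬done ∧ start))) = {s : every successor in {s0, s1, s3, s4}} = {s1, s2, s3, s4}
s3 ∈ Sat(AX ((start ∨ error) ∧ (¬done ∧ start))) = {s1, s2, s3, s4}, so the formula holds at s3.

Yes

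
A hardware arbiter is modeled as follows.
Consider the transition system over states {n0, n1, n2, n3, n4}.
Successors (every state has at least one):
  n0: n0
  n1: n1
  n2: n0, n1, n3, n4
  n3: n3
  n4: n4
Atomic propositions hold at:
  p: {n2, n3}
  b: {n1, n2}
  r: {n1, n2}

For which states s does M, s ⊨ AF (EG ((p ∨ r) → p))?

Sat(p ∨ r) = {n1, n2, n3}
Sat((p ∨ r) → p) = {n0, n2, n3, n4}
EG ((p ∨ r) → p): greatest fixpoint, start Z0 = {n0, n2, n3, n4}, keep only states in Sat with some successor in Z. Already a fixed point.
Sat(EG ((p ∨ r) → p)) = {n0, n2, n3, n4}
AF (EG ((p ∨ r) → p)): least fixpoint, start Z0 = {n0, n2, n3, n4}, add states with every successor in Z. Already a fixed point.
Sat(AF (EG ((p ∨ r) → p))) = {n0, n2, n3, n4}

{n0, n2, n3, n4}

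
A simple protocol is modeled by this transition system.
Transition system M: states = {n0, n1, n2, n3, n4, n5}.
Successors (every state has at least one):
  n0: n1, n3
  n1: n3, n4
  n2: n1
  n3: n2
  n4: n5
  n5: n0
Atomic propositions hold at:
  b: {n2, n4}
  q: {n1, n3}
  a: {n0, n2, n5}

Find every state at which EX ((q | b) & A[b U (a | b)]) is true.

{n1, n3}

Sat(q | b) = {n1, n2, n3, n4}
Sat(a | b) = {n0, n2, n4, n5}
A[b U (a | b)]: least fixpoint, start Z0 = Sat((a | b)) = {n0, n2, n4, n5}, add states in Sat(b) with every successor in Z. Already a fixed point.
Sat(A[b U (a | b)]) = {n0, n2, n4, n5}
Sat((q | b) & A[b U (a | b)]) = {n2, n4}
Sat(EX ((q | b) & A[b U (a | b)])) = {s : some successor in {n2, n4}} = {n1, n3}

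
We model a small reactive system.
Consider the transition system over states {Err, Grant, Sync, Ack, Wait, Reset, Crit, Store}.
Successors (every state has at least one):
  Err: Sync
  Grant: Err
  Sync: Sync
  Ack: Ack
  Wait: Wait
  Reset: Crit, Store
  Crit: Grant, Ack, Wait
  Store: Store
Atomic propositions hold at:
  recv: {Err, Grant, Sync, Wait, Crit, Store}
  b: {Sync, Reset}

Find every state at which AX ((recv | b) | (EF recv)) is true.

Sat(recv | b) = {Err, Grant, Sync, Wait, Reset, Crit, Store}
EF recv: least fixpoint, start Z0 = {Err, Grant, Sync, Wait, Crit, Store}, add states with some successor in Z. Z1 = {Err, Grant, Sync, Wait, Reset, Crit, Store}; fixed.
Sat(EF recv) = {Err, Grant, Sync, Wait, Reset, Crit, Store}
Sat((recv | b) | (EF recv)) = {Err, Grant, Sync, Wait, Reset, Crit, Store}
Sat(AX ((recv | b) | (EF recv))) = {s : every successor in {Err, Grant, Sync, Wait, Reset, Crit, Store}} = {Err, Grant, Sync, Wait, Reset, Store}

{Err, Grant, Sync, Wait, Reset, Store}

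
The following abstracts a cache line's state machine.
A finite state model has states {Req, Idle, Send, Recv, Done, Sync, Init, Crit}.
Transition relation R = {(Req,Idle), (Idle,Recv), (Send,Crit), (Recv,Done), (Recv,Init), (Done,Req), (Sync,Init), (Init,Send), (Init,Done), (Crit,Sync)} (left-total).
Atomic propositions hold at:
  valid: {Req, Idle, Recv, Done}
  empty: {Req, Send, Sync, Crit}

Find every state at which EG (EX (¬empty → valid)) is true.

Sat(¬empty) = {Idle, Recv, Done, Init}
Sat(¬empty → valid) = {Req, Idle, Send, Recv, Done, Sync, Crit}
Sat(EX (¬empty → valid)) = {s : some successor in {Req, Idle, Send, Recv, Done, Sync, Crit}} = {Req, Idle, Send, Recv, Done, Init, Crit}
EG (EX (¬empty → valid)): greatest fixpoint, start Z0 = {Req, Idle, Send, Recv, Done, Init, Crit}, keep only states in Sat with some successor in Z. Z1 = {Req, Idle, Send, Recv, Done, Init}; Z2 = {Req, Idle, Recv, Done, Init}; fixed.
Sat(EG (EX (¬empty → valid))) = {Req, Idle, Recv, Done, Init}

{Req, Idle, Recv, Done, Init}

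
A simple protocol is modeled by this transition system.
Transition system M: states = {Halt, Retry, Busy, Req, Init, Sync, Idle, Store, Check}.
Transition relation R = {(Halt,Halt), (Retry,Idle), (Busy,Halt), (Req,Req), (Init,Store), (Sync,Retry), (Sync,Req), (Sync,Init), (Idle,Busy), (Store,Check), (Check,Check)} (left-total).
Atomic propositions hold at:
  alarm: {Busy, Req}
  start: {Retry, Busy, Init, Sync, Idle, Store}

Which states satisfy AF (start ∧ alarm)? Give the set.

Sat(start ∧ alarm) = {Busy}
AF (start ∧ alarm): least fixpoint, start Z0 = {Busy}, add states with every successor in Z. Z1 = {Busy, Idle}; Z2 = {Retry, Busy, Idle}; fixed.
Sat(AF (start ∧ alarm)) = {Retry, Busy, Idle}

{Retry, Busy, Idle}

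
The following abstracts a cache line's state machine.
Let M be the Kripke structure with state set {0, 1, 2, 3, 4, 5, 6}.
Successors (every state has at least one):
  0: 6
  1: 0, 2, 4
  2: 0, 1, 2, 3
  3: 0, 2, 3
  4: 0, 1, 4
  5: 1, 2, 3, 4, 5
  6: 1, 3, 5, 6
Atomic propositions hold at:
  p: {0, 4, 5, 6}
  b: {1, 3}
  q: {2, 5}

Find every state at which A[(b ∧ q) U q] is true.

Sat(b ∧ q) = ∅
A[(b ∧ q) U q]: least fixpoint, start Z0 = Sat(q) = {2, 5}, add states in Sat(b ∧ q) with every successor in Z. Already a fixed point.
Sat(A[(b ∧ q) U q]) = {2, 5}

{2, 5}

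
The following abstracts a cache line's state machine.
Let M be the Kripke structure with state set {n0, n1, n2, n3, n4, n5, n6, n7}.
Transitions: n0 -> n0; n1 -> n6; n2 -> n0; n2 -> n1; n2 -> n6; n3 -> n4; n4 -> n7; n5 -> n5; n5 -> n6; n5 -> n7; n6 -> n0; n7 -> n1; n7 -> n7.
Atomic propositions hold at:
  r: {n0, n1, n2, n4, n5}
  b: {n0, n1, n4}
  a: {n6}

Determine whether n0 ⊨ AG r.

Yes

AG r: greatest fixpoint, start Z0 = {n0, n1, n2, n4, n5}, keep only states in Sat with every successor in Z. Z1 = {n0}; fixed.
Sat(AG r) = {n0}
n0 ∈ Sat(AG r) = {n0}, so the formula holds at n0.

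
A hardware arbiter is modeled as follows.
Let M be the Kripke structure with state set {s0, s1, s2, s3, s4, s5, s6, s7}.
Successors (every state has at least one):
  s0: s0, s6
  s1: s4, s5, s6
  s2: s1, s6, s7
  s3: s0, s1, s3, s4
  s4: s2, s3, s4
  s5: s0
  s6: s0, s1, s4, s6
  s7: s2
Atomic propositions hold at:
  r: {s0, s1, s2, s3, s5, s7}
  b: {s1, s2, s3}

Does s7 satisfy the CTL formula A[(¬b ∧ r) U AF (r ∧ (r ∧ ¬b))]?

Sat(¬b) = {s0, s4, s5, s6, s7}
Sat(¬b ∧ r) = {s0, s5, s7}
Sat(r ∧ ¬b) = {s0, s5, s7}
Sat(r ∧ (r ∧ ¬b)) = {s0, s5, s7}
AF (r ∧ (r ∧ ¬b)): least fixpoint, start Z0 = {s0, s5, s7}, add states with every successor in Z. Already a fixed point.
Sat(AF (r ∧ (r ∧ ¬b))) = {s0, s5, s7}
A[(¬b ∧ r) U AF (r ∧ (r ∧ ¬b))]: least fixpoint, start Z0 = Sat(AF (r ∧ (r ∧ ¬b))) = {s0, s5, s7}, add states in Sat(¬b ∧ r) with every successor in Z. Already a fixed point.
Sat(A[(¬b ∧ r) U AF (r ∧ (r ∧ ¬b))]) = {s0, s5, s7}
s7 ∈ Sat(A[(¬b ∧ r) U AF (r ∧ (r ∧ ¬b))]) = {s0, s5, s7}, so the formula holds at s7.

Yes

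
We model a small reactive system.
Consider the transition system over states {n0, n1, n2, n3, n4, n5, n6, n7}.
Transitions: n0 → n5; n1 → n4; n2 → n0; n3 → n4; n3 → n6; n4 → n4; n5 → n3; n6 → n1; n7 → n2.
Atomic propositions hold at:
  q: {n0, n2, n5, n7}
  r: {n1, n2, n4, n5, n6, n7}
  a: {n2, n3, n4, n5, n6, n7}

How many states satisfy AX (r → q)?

4

Sat(r → q) = {n0, n2, n3, n5, n7}
Sat(AX (r → q)) = {s : every successor in {n0, n2, n3, n5, n7}} = {n0, n2, n5, n7}
|Sat(AX (r → q))| = |{n0, n2, n5, n7}| = 4.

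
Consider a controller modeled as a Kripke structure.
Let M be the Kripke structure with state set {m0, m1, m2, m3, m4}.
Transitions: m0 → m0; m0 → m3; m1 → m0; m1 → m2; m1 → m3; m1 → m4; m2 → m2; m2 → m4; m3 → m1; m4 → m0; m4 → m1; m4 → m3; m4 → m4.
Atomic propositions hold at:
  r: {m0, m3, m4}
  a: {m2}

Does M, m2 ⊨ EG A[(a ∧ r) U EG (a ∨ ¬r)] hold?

Sat(a ∧ r) = ∅
Sat(¬r) = {m1, m2}
Sat(a ∨ ¬r) = {m1, m2}
EG (a ∨ ¬r): greatest fixpoint, start Z0 = {m1, m2}, keep only states in Sat with some successor in Z. Already a fixed point.
Sat(EG (a ∨ ¬r)) = {m1, m2}
A[(a ∧ r) U EG (a ∨ ¬r)]: least fixpoint, start Z0 = Sat(EG (a ∨ ¬r)) = {m1, m2}, add states in Sat(a ∧ r) with every successor in Z. Already a fixed point.
Sat(A[(a ∧ r) U EG (a ∨ ¬r)]) = {m1, m2}
EG A[(a ∧ r) U EG (a ∨ ¬r)]: greatest fixpoint, start Z0 = {m1, m2}, keep only states in Sat with some successor in Z. Already a fixed point.
Sat(EG A[(a ∧ r) U EG (a ∨ ¬r)]) = {m1, m2}
m2 ∈ Sat(EG A[(a ∧ r) U EG (a ∨ ¬r)]) = {m1, m2}, so the formula holds at m2.

Yes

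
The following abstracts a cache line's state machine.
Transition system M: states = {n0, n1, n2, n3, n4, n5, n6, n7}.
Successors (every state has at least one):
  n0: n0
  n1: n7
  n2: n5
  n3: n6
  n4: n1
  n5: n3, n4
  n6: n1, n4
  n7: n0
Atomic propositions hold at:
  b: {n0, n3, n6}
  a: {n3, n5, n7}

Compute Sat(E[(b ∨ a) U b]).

{n0, n3, n5, n6, n7}

Sat(b ∨ a) = {n0, n3, n5, n6, n7}
E[(b ∨ a) U b]: least fixpoint, start Z0 = Sat(b) = {n0, n3, n6}, add states in Sat(b ∨ a) with some successor in Z. Z1 = {n0, n3, n5, n6, n7}; fixed.
Sat(E[(b ∨ a) U b]) = {n0, n3, n5, n6, n7}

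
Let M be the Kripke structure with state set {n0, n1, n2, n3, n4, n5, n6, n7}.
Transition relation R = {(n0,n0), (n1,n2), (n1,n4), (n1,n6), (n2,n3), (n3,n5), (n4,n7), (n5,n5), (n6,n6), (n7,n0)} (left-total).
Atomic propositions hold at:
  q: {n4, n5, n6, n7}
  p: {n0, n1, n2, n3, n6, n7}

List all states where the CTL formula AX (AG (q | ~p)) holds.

Sat(~p) = {n4, n5}
Sat(q | ~p) = {n4, n5, n6, n7}
AG (q | ~p): greatest fixpoint, start Z0 = {n4, n5, n6, n7}, keep only states in Sat with every successor in Z. Z1 = {n4, n5, n6}; Z2 = {n5, n6}; fixed.
Sat(AG (q | ~p)) = {n5, n6}
Sat(AX (AG (q | ~p))) = {s : every successor in {n5, n6}} = {n3, n5, n6}

{n3, n5, n6}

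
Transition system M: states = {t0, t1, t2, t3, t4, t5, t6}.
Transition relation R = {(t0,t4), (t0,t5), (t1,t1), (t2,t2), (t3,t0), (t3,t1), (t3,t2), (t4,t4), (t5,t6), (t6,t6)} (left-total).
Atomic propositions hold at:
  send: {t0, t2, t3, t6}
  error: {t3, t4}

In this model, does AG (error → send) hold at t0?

No

Sat(error → send) = {t0, t1, t2, t3, t5, t6}
AG (error → send): greatest fixpoint, start Z0 = {t0, t1, t2, t3, t5, t6}, keep only states in Sat with every successor in Z. Z1 = {t1, t2, t3, t5, t6}; Z2 = {t1, t2, t5, t6}; fixed.
Sat(AG (error → send)) = {t1, t2, t5, t6}
t0 ∉ Sat(AG (error → send)) = {t1, t2, t5, t6}, so the formula does not hold at t0.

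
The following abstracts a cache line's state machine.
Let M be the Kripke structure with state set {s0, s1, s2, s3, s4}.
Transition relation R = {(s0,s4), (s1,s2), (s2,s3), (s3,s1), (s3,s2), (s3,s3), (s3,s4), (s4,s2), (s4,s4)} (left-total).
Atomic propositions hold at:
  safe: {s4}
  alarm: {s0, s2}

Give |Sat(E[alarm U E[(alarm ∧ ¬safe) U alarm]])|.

2

Sat(¬safe) = {s0, s1, s2, s3}
Sat(alarm ∧ ¬safe) = {s0, s2}
E[(alarm ∧ ¬safe) U alarm]: least fixpoint, start Z0 = Sat(alarm) = {s0, s2}, add states in Sat(alarm ∧ ¬safe) with some successor in Z. Already a fixed point.
Sat(E[(alarm ∧ ¬safe) U alarm]) = {s0, s2}
E[alarm U E[(alarm ∧ ¬safe) U alarm]]: least fixpoint, start Z0 = Sat(E[(alarm ∧ ¬safe) U alarm]) = {s0, s2}, add states in Sat(alarm) with some successor in Z. Already a fixed point.
Sat(E[alarm U E[(alarm ∧ ¬safe) U alarm]]) = {s0, s2}
|Sat(E[alarm U E[(alarm ∧ ¬safe) U alarm]])| = |{s0, s2}| = 2.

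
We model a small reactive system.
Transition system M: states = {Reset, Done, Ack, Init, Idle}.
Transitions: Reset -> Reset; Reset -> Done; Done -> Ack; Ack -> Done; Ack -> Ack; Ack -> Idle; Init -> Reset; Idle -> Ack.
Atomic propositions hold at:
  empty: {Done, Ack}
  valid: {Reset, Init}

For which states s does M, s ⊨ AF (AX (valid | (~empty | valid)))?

Sat(~empty) = {Reset, Init, Idle}
Sat(~empty | valid) = {Reset, Init, Idle}
Sat(valid | (~empty | valid)) = {Reset, Init, Idle}
Sat(AX (valid | (~empty | valid))) = {s : every successor in {Reset, Init, Idle}} = {Init}
AF (AX (valid | (~empty | valid))): least fixpoint, start Z0 = {Init}, add states with every successor in Z. Already a fixed point.
Sat(AF (AX (valid | (~empty | valid)))) = {Init}

{Init}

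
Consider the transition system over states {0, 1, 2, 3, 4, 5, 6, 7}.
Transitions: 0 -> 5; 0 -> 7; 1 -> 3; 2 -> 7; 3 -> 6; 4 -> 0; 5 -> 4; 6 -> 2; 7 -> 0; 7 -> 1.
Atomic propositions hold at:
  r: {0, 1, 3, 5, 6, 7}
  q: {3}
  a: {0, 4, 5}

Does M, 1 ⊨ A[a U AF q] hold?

Yes

AF q: least fixpoint, start Z0 = {3}, add states with every successor in Z. Z1 = {1, 3}; fixed.
Sat(AF q) = {1, 3}
A[a U AF q]: least fixpoint, start Z0 = Sat(AF q) = {1, 3}, add states in Sat(a) with every successor in Z. Already a fixed point.
Sat(A[a U AF q]) = {1, 3}
1 ∈ Sat(A[a U AF q]) = {1, 3}, so the formula holds at 1.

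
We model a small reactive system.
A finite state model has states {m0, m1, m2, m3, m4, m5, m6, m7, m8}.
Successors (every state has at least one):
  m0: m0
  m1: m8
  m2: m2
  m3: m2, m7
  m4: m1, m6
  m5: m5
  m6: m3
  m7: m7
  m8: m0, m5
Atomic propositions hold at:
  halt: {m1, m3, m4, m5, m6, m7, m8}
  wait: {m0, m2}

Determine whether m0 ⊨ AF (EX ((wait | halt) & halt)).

Sat(wait | halt) = {m0, m1, m2, m3, m4, m5, m6, m7, m8}
Sat((wait | halt) & halt) = {m1, m3, m4, m5, m6, m7, m8}
Sat(EX ((wait | halt) & halt)) = {s : some successor in {m1, m3, m4, m5, m6, m7, m8}} = {m1, m3, m4, m5, m6, m7, m8}
AF (EX ((wait | halt) & halt)): least fixpoint, start Z0 = {m1, m3, m4, m5, m6, m7, m8}, add states with every successor in Z. Already a fixed point.
Sat(AF (EX ((wait | halt) & halt))) = {m1, m3, m4, m5, m6, m7, m8}
m0 ∉ Sat(AF (EX ((wait | halt) & halt))) = {m1, m3, m4, m5, m6, m7, m8}, so the formula does not hold at m0.

No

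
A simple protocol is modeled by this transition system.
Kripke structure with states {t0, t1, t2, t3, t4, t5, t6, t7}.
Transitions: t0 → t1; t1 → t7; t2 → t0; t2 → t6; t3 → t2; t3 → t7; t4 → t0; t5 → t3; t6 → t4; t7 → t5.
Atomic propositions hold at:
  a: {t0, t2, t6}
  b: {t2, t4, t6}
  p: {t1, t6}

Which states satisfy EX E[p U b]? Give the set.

{t2, t3, t6}

E[p U b]: least fixpoint, start Z0 = Sat(b) = {t2, t4, t6}, add states in Sat(p) with some successor in Z. Already a fixed point.
Sat(E[p U b]) = {t2, t4, t6}
Sat(EX E[p U b]) = {s : some successor in {t2, t4, t6}} = {t2, t3, t6}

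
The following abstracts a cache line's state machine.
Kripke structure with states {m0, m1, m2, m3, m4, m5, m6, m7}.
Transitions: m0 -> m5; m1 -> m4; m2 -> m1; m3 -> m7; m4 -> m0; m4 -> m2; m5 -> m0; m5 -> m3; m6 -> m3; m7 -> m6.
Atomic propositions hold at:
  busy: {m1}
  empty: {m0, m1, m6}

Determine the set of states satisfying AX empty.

{m2, m7}

Sat(AX empty) = {s : every successor in {m0, m1, m6}} = {m2, m7}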